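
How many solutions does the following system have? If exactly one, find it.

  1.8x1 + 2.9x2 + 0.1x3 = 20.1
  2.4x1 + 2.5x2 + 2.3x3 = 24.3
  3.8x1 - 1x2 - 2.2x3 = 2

x1 = 3, x2 = 5, x3 = 2

Row-reduce the augmented matrix:
R1 ← R1 / (9/5).
R2 ← R2 − 12/5·R1.
R3 ← R3 − 19/5·R1.
R2 ← R2 / (-41/30).
R1 ← R1 − 29/18·R2.
R3 ← R3 + 641/90·R2.
R3 ← R3 / (-2809/205).
R1 ← R1 − 107/41·R3.
R2 ← R2 + 65/41·R3.
Reading off the reduced rows gives x1 = 3, x2 = 5, x3 = 2.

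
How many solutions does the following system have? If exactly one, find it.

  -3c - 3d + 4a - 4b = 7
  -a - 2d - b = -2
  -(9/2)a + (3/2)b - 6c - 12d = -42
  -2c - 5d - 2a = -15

Row-reduce:
R1 ← R1 / (4).
R2 ← R2 + 1·R1.
R3 ← R3 + 9/2·R1.
R4 ← R4 + 2·R1.
R2 ← R2 / (-2).
R1 ← R1 + 1·R2.
R3 ← R3 + 3·R2.
R4 ← R4 + 2·R2.
R3 ← R3 / (-33/4).
R1 ← R1 + 3/8·R3.
R2 ← R2 − 3/8·R3.
R4 ← R4 + 11/4·R3.
Rank is 3 with 4 unknowns, leaving d free.

infinitely many solutions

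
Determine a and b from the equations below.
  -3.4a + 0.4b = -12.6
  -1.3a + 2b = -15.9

a = 3, b = -6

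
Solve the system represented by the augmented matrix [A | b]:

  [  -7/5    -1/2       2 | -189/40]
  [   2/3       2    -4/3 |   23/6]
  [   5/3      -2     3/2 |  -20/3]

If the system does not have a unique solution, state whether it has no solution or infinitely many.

Row-reduce the augmented matrix:
R1 ← R1 / (-7/5).
R2 ← R2 − 2/3·R1.
R3 ← R3 − 5/3·R1.
R2 ← R2 / (37/21).
R1 ← R1 − 5/14·R2.
R3 ← R3 + 109/42·R2.
R3 ← R3 / (737/222).
R1 ← R1 + 50/37·R3.
R2 ← R2 + 8/37·R3.
Reading off the reduced rows gives x_1 = -1, x_2 = 1/4, x_3 = -3.

x_1 = -1, x_2 = 1/4, x_3 = -3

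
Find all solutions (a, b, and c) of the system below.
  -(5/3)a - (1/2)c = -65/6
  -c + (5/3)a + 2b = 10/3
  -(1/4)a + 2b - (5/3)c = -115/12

a = 5, b = 0, c = 5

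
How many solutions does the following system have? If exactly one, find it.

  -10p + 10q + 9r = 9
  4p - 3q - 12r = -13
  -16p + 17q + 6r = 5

infinitely many solutions

Row-reduce:
R1 ← R1 / (-10).
R2 ← R2 − 4·R1.
R3 ← R3 + 16·R1.
R1 ← R1 + 1·R2.
R3 ← R3 − 1·R2.
Rank is 2 with 3 unknowns, leaving r free.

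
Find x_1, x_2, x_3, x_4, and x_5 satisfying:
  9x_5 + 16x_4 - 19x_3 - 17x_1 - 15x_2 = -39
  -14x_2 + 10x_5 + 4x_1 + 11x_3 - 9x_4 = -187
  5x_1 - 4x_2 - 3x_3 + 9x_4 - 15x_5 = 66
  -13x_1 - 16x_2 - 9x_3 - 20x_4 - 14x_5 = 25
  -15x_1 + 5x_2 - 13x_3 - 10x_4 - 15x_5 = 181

Row-reduce the augmented matrix:
R1 ← R1 / (-17).
R2 ← R2 − 4·R1.
R3 ← R3 − 5·R1.
R4 ← R4 + 13·R1.
R5 ← R5 + 15·R1.
R2 ← R2 / (-298/17).
R1 ← R1 − 15/17·R2.
R3 ← R3 + 143/17·R2.
R4 ← R4 + 77/17·R2.
R5 ← R5 − 310/17·R2.
R3 ← R3 / (-3493/298).
R1 ← R1 − 431/298·R3.
R2 ← R2 + 111/298·R3.
R4 ← R4 − 1145/298·R3.
R5 ← R5 − 1573/149·R3.
R4 ← R4 / (-89303/3493).
R1 ← R1 − 2782/3493·R4.
R2 ← R2 + 757/3493·R4.
R3 ← R3 + 4833/3493·R4.
R5 ← R5 + 52244/3493·R4.
R5 ← R5 / (-818570/89303).
R1 ← R1 + 276373/89303·R5.
R2 ← R2 − 12511/89303·R5.
R3 ← R3 − 283255/89303·R5.
R4 ← R4 − 104681/89303·R5.
Reading off the reduced rows gives x_1 = -3, x_2 = 6, x_3 = -2, x_4 = 1, x_5 = -6.

x_1 = -3, x_2 = 6, x_3 = -2, x_4 = 1, x_5 = -6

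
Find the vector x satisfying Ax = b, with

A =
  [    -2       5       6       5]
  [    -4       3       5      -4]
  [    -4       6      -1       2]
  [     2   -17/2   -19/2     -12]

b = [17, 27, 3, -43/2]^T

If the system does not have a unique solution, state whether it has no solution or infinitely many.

Row-reduce:
R1 ← R1 / (-2).
R2 ← R2 + 4·R1.
R3 ← R3 + 4·R1.
R4 ← R4 − 2·R1.
R2 ← R2 / (-7).
R1 ← R1 + 5/2·R2.
R3 ← R3 + 4·R2.
R4 ← R4 + 7/2·R2.
R3 ← R3 / (-9).
R1 ← R1 + 1/2·R3.
R2 ← R2 − 1·R3.
Row 4 reduces to 0 = -1, a contradiction. The system is inconsistent.

no solution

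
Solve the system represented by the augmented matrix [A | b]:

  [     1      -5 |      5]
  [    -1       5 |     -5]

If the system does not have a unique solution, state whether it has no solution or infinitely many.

infinitely many solutions

Row-reduce:
R2 ← R2 + 1·R1.
Rank is 1 with 2 unknowns, leaving x_2 free.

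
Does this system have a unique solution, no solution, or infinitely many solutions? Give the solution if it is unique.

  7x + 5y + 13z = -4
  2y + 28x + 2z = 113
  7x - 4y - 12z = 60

Row-reduce:
R1 ← R1 / (7).
R2 ← R2 − 28·R1.
R3 ← R3 − 7·R1.
R2 ← R2 / (-18).
R1 ← R1 − 5/7·R2.
R3 ← R3 + 9·R2.
Row 3 reduces to 0 = -1/2, a contradiction. The system is inconsistent.

no solution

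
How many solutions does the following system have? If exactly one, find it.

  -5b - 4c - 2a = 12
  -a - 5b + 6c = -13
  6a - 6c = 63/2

a = 5/2, b = -6/5, c = -11/4

Row-reduce the augmented matrix:
R1 ← R1 / (-2).
R2 ← R2 + 1·R1.
R3 ← R3 − 6·R1.
R2 ← R2 / (-5/2).
R1 ← R1 − 5/2·R2.
R3 ← R3 + 15·R2.
R3 ← R3 / (-66).
R1 ← R1 − 10·R3.
R2 ← R2 + 16/5·R3.
Reading off the reduced rows gives a = 5/2, b = -6/5, c = -11/4.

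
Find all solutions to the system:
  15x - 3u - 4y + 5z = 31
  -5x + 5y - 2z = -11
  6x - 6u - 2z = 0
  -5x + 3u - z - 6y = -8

no solution

Row-reduce:
R1 ← R1 / (15).
R2 ← R2 + 5·R1.
R3 ← R3 − 6·R1.
R4 ← R4 + 5·R1.
R2 ← R2 / (11/3).
R1 ← R1 + 4/15·R2.
R3 ← R3 − 8/5·R2.
R4 ← R4 + 22/3·R2.
R3 ← R3 / (-212/55).
R1 ← R1 − 17/55·R3.
R2 ← R2 + 1/11·R3.
Row 4 reduces to 0 = 1, a contradiction. The system is inconsistent.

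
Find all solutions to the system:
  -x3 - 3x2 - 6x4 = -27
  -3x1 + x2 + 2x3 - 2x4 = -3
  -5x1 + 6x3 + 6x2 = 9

infinitely many solutions

Row-reduce:
Swap R1 and R2.
R1 ← R1 / (-3).
R3 ← R3 + 5·R1.
R2 ← R2 / (-3).
R1 ← R1 + 1/3·R2.
R3 ← R3 − 13/3·R2.
R3 ← R3 / (11/9).
R1 ← R1 + 5/9·R3.
R2 ← R2 − 1/3·R3.
Rank is 3 with 4 unknowns, leaving x4 free.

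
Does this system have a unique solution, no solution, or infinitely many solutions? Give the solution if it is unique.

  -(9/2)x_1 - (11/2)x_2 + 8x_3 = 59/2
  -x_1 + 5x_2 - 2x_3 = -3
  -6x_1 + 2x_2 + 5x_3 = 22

no solution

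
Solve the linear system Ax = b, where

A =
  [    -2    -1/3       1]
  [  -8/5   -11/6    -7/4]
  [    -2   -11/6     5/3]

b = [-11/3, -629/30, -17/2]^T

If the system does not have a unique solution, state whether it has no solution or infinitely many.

Row-reduce the augmented matrix:
R1 ← R1 / (-2).
R2 ← R2 + 8/5·R1.
R3 ← R3 + 2·R1.
R2 ← R2 / (-47/30).
R1 ← R1 − 1/6·R2.
R3 ← R3 + 3/2·R2.
R3 ← R3 / (1753/564).
R1 ← R1 + 145/188·R3.
R2 ← R2 − 153/94·R3.
Reading off the reduced rows gives x_1 = 3, x_2 = 5, x_3 = 4.

x_1 = 3, x_2 = 5, x_3 = 4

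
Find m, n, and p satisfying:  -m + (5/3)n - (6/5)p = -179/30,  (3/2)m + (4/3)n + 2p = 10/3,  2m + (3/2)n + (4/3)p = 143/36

Row-reduce the augmented matrix:
R1 ← R1 / (-1).
R2 ← R2 − 3/2·R1.
R3 ← R3 − 2·R1.
R2 ← R2 / (23/6).
R1 ← R1 + 5/3·R2.
R3 ← R3 − 29/6·R2.
R3 ← R3 / (-91/69).
R1 ← R1 − 148/115·R3.
R2 ← R2 − 6/115·R3.
Reading off the reduced rows gives m = 8/3, n = -3/2, p = 2/3.

m = 8/3, n = -3/2, p = 2/3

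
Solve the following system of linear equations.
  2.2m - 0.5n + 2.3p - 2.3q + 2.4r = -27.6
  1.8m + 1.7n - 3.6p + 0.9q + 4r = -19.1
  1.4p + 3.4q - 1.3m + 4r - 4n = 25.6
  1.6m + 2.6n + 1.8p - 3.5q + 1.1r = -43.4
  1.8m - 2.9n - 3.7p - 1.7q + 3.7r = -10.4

m = -2, n = -5, p = -1, q = 6, r = -4

Row-reduce the augmented matrix:
R1 ← R1 / (11/5).
R2 ← R2 − 9/5·R1.
R3 ← R3 + 13/10·R1.
R4 ← R4 − 8/5·R1.
R5 ← R5 − 9/5·R1.
R2 ← R2 / (116/55).
R1 ← R1 + 5/22·R2.
R3 ← R3 + 189/44·R2.
R4 ← R4 − 163/55·R2.
R5 ← R5 + 137/55·R2.
R3 ← R3 / (-39001/4640).
R1 ← R1 − 211/464·R3.
R2 ← R2 + 603/232·R3.
R4 ← R4 − 9083/1160·R3.
R5 ← R5 + 2797/232·R3.
R4 ← R4 / (112547/78002).
R1 ← R1 + 12822/39001·R4.
R2 ← R2 + 41499/39001·R4.
R3 ← R3 + 35758/39001·R4.
R5 ← R5 + 1479369/195005·R4.
R5 ← R5 / (105988137/5627350).
R1 ← R1 − 1721498/562735·R5.
R2 ← R2 − 1121441/562735·R5.
R3 ← R3 − 1291962/562735·R5.
R4 ← R4 − 2107619/562735·R5.
Reading off the reduced rows gives m = -2, n = -5, p = -1, q = 6, r = -4.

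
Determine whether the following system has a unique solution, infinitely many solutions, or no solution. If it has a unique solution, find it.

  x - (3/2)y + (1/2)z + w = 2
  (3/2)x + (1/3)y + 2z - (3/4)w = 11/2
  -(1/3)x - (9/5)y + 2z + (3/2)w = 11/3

infinitely many solutions

Row-reduce:
R2 ← R2 − 3/2·R1.
R3 ← R3 + 1/3·R1.
R2 ← R2 / (31/12).
R1 ← R1 + 3/2·R2.
R3 ← R3 + 23/10·R2.
R3 ← R3 / (305/93).
R1 ← R1 − 38/31·R3.
R2 ← R2 − 15/31·R3.
Rank is 3 with 4 unknowns, leaving w free.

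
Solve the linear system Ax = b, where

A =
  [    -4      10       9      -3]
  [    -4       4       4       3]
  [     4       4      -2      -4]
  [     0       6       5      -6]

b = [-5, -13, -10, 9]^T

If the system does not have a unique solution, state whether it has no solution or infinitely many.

Row-reduce:
R1 ← R1 / (-4).
R2 ← R2 + 4·R1.
R3 ← R3 − 4·R1.
R2 ← R2 / (-6).
R1 ← R1 + 5/2·R2.
R3 ← R3 − 14·R2.
R4 ← R4 − 6·R2.
R3 ← R3 / (-14/3).
R1 ← R1 + 1/6·R3.
R2 ← R2 − 5/6·R3.
Row 4 reduces to 0 = 1, a contradiction. The system is inconsistent.

no solution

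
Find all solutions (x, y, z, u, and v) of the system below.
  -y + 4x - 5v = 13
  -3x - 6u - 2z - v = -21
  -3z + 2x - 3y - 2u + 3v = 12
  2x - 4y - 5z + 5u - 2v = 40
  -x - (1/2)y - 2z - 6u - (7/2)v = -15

no solution

Row-reduce:
R1 ← R1 / (4).
R2 ← R2 + 3·R1.
R3 ← R3 − 2·R1.
R4 ← R4 − 2·R1.
R5 ← R5 + 1·R1.
R2 ← R2 / (-3/4).
R1 ← R1 + 1/4·R2.
R3 ← R3 + 5/2·R2.
R4 ← R4 + 7/2·R2.
R5 ← R5 + 3/4·R2.
R3 ← R3 / (11/3).
R1 ← R1 − 2/3·R3.
R2 ← R2 − 8/3·R3.
R4 ← R4 − 13/3·R3.
R4 ← R4 / (129/11).
R1 ← R1 + 14/11·R4.
R2 ← R2 + 56/11·R4.
R3 ← R3 − 54/11·R4.
Row 5 reduces to 0 = -1/2, a contradiction. The system is inconsistent.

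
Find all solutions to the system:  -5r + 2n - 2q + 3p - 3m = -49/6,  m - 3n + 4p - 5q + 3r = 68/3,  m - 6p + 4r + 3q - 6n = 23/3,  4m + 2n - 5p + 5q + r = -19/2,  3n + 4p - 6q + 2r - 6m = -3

m = 5/3, n = -7/3, p = 3/2, q = -1, r = 1

Row-reduce the augmented matrix:
R1 ← R1 / (-3).
R2 ← R2 − 1·R1.
R3 ← R3 − 1·R1.
R4 ← R4 − 4·R1.
R5 ← R5 + 6·R1.
R2 ← R2 / (-7/3).
R1 ← R1 + 2/3·R2.
R3 ← R3 + 16/3·R2.
R4 ← R4 − 14/3·R2.
R5 ← R5 + 1·R2.
R3 ← R3 / (-115/7).
R1 ← R1 + 17/7·R3.
R2 ← R2 + 15/7·R3.
R4 ← R4 − 9·R3.
R5 ← R5 + 29/7·R3.
R4 ← R4 / (-72/115).
R1 ← R1 − 3/115·R4.
R2 ← R2 − 10/23·R4.
R3 ← R3 + 107/115·R4.
R5 ← R5 + 394/115·R4.
R5 ← R5 / (181/6).
R1 ← R1 − 5/4·R5.
R2 ← R2 + 17/6·R5.
R3 ← R3 − 61/12·R5.
R4 ← R4 − 65/12·R5.
Reading off the reduced rows gives m = 5/3, n = -7/3, p = 3/2, q = -1, r = 1.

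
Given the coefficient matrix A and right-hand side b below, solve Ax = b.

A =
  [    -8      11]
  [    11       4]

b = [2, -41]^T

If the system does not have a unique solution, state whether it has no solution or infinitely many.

Row-reduce the augmented matrix:
R1 ← R1 / (-8).
R2 ← R2 − 11·R1.
R2 ← R2 / (153/8).
R1 ← R1 + 11/8·R2.
Reading off the reduced rows gives x_1 = -3, x_2 = -2.

x_1 = -3, x_2 = -2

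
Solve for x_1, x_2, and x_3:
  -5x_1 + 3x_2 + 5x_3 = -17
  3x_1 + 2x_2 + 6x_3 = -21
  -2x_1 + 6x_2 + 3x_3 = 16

x_1 = 1, x_2 = 6, x_3 = -6

Row-reduce the augmented matrix:
R1 ← R1 / (-5).
R2 ← R2 − 3·R1.
R3 ← R3 + 2·R1.
R2 ← R2 / (19/5).
R1 ← R1 + 3/5·R2.
R3 ← R3 − 24/5·R2.
R3 ← R3 / (-197/19).
R1 ← R1 − 8/19·R3.
R2 ← R2 − 45/19·R3.
Reading off the reduced rows gives x_1 = 1, x_2 = 6, x_3 = -6.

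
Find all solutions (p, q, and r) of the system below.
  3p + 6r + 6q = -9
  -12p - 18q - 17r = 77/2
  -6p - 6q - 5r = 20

no solution

Row-reduce:
R1 ← R1 / (3).
R2 ← R2 + 12·R1.
R3 ← R3 + 6·R1.
R2 ← R2 / (6).
R1 ← R1 − 2·R2.
R3 ← R3 − 6·R2.
Row 3 reduces to 0 = -1/2, a contradiction. The system is inconsistent.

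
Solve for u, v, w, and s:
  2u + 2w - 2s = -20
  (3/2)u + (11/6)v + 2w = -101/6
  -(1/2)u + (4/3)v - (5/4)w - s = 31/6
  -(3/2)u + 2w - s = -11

u = -2, v = -1, w = -6, s = 2

Row-reduce the augmented matrix:
R1 ← R1 / (2).
R2 ← R2 − 3/2·R1.
R3 ← R3 + 1/2·R1.
R4 ← R4 + 3/2·R1.
R2 ← R2 / (11/6).
R3 ← R3 − 4/3·R2.
R3 ← R3 / (-49/44).
R1 ← R1 − 1·R3.
R2 ← R2 − 3/11·R3.
R4 ← R4 − 7/2·R3.
R4 ← R4 / (-149/14).
R1 ← R1 + 163/49·R4.
R2 ← R2 − 9/49·R4.
R3 ← R3 − 114/49·R4.
Reading off the reduced rows gives u = -2, v = -1, w = -6, s = 2.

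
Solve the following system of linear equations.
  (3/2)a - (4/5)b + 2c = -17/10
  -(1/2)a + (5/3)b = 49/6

Row-reduce:
R1 ← R1 / (3/2).
R2 ← R2 + 1/2·R1.
R2 ← R2 / (7/5).
R1 ← R1 + 8/15·R2.
Rank is 2 with 3 unknowns, leaving c free.

infinitely many solutions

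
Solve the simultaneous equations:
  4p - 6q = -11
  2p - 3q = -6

no solution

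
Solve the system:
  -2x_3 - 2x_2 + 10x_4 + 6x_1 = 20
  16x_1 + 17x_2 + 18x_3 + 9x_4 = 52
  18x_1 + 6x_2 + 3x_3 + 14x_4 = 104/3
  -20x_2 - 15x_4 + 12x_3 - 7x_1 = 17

x_1 = 0, x_2 = -1, x_3 = 8/3, x_4 = 7/3

Row-reduce the augmented matrix:
R1 ← R1 / (6).
R2 ← R2 − 16·R1.
R3 ← R3 − 18·R1.
R4 ← R4 + 7·R1.
R2 ← R2 / (67/3).
R1 ← R1 + 1/3·R2.
R3 ← R3 − 12·R2.
R4 ← R4 + 67/3·R2.
R3 ← R3 / (-237/67).
R1 ← R1 − 1/67·R3.
R2 ← R2 − 70/67·R3.
R4 ← R4 − 33·R3.
R4 ← R4 / (-6455/79).
R1 ← R1 − 326/237·R4.
R2 ← R2 + 643/237·R4.
R3 ← R3 − 436/237·R4.
Reading off the reduced rows gives x_1 = 0, x_2 = -1, x_3 = 8/3, x_4 = 7/3.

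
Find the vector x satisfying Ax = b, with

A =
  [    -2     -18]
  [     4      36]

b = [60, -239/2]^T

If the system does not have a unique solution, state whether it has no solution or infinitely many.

no solution

Row-reduce:
R1 ← R1 / (-2).
R2 ← R2 − 4·R1.
Row 2 reduces to 0 = 1/2, a contradiction. The system is inconsistent.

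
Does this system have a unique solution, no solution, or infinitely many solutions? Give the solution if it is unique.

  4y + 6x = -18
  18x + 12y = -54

infinitely many solutions

Row-reduce:
R1 ← R1 / (6).
R2 ← R2 − 18·R1.
Rank is 1 with 2 unknowns, leaving y free.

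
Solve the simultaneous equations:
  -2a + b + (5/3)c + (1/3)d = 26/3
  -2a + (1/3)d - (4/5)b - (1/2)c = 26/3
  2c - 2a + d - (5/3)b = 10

infinitely many solutions

Row-reduce:
R1 ← R1 / (-2).
R2 ← R2 + 2·R1.
R3 ← R3 + 2·R1.
R2 ← R2 / (-9/5).
R1 ← R1 + 1/2·R2.
R3 ← R3 + 8/3·R2.
R3 ← R3 / (287/81).
R1 ← R1 + 25/108·R3.
R2 ← R2 − 65/54·R3.
Rank is 3 with 4 unknowns, leaving d free.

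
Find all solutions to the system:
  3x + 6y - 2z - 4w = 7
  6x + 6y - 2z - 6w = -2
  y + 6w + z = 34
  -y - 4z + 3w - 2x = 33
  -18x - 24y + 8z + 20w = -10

Row-reduce the augmented matrix:
R1 ← R1 / (3).
R2 ← R2 − 6·R1.
R4 ← R4 + 2·R1.
R5 ← R5 + 18·R1.
R2 ← R2 / (-6).
R1 ← R1 − 2·R2.
R3 ← R3 − 1·R2.
R4 ← R4 − 3·R2.
R5 ← R5 − 12·R2.
R3 ← R3 / (4/3).
R2 ← R2 + 1/3·R3.
R4 ← R4 + 13/3·R3.
R4 ← R4 / (263/12).
R1 ← R1 + 2/3·R4.
R2 ← R2 − 5/4·R4.
R3 ← R3 − 19/4·R4.
R5 reduces to 0 = 0, so the extra equation is consistent.
Reading off the reduced rows gives x = 1, y = 3, z = -5, w = 6.

x = 1, y = 3, z = -5, w = 6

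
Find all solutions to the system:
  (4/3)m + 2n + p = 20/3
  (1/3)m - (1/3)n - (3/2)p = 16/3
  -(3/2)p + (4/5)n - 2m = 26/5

m = 2, n = 4, p = -4

Row-reduce the augmented matrix:
R1 ← R1 / (4/3).
R2 ← R2 − 1/3·R1.
R3 ← R3 + 2·R1.
R2 ← R2 / (-5/6).
R1 ← R1 − 3/2·R2.
R3 ← R3 − 19/5·R2.
R3 ← R3 / (-399/50).
R1 ← R1 + 12/5·R3.
R2 ← R2 − 21/10·R3.
Reading off the reduced rows gives m = 2, n = 4, p = -4.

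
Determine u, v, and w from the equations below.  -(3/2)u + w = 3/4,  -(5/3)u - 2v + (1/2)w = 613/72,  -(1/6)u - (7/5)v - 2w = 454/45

u = -7/3, v = -3, w = -11/4

Row-reduce the augmented matrix:
R1 ← R1 / (-3/2).
R2 ← R2 + 5/3·R1.
R3 ← R3 + 1/6·R1.
R2 ← R2 / (-2).
R3 ← R3 + 7/5·R2.
R3 ← R3 / (-101/60).
R1 ← R1 + 2/3·R3.
R2 ← R2 − 11/36·R3.
Reading off the reduced rows gives u = -7/3, v = -3, w = -11/4.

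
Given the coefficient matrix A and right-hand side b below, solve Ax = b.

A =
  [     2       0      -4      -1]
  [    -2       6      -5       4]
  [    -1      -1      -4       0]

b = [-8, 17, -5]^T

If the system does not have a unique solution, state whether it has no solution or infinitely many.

infinitely many solutions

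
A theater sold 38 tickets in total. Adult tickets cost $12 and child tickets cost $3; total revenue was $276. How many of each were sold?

adult tickets: 18, child tickets: 20

Let a = adult tickets, c = child tickets.
  a + c = 38
  12a + 3c = 276
Row-reduce the augmented matrix:
R2 ← R2 − 12·R1.
R2 ← R2 / (-9).
R1 ← R1 − 1·R2.
Reading off the reduced rows gives a = 18, c = 20.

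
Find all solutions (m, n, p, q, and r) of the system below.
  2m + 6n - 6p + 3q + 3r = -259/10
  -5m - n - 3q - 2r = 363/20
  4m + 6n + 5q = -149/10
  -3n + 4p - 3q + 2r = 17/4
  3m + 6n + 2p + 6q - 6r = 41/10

Row-reduce the augmented matrix:
R1 ← R1 / (2).
R2 ← R2 + 5·R1.
R3 ← R3 − 4·R1.
R5 ← R5 − 3·R1.
R2 ← R2 / (14).
R1 ← R1 − 3·R2.
R3 ← R3 + 6·R2.
R4 ← R4 + 3·R2.
R5 ← R5 + 3·R2.
R3 ← R3 / (39/7).
R1 ← R1 − 3/14·R3.
R2 ← R2 + 15/14·R3.
R4 ← R4 − 11/14·R3.
R5 ← R5 − 109/14·R3.
R4 ← R4 / (-13/6).
R1 ← R1 − 1/2·R4.
R2 ← R2 − 1/2·R4.
R3 ← R3 − 1/6·R4.
R5 ← R5 − 7/6·R4.
R5 ← R5 / (-379/169).
R1 ← R1 − 222/169·R5.
R2 ← R2 − 92/169·R5.
R3 ← R3 + 125/338·R5.
R4 ← R4 + 288/169·R5.
Reading off the reduced rows gives m = -13/5, n = -3/4, p = 8/5, q = 0, r = -11/5.

m = -13/5, n = -3/4, p = 8/5, q = 0, r = -11/5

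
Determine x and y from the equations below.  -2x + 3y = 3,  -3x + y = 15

x = -6, y = -3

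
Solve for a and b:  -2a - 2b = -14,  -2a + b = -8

From equation 2: b = -8 + 2·a.
Substitute into equation 1 and solve: a = 5.
Then b = 2.

a = 5, b = 2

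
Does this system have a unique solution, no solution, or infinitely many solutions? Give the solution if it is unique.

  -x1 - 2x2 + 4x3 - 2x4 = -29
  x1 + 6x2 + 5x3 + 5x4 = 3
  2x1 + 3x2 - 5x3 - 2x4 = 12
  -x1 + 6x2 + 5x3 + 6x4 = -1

x1 = 5, x2 = -2, x3 = -4, x4 = 6

Row-reduce the augmented matrix:
R1 ← R1 / (-1).
R2 ← R2 − 1·R1.
R3 ← R3 − 2·R1.
R4 ← R4 + 1·R1.
R2 ← R2 / (4).
R1 ← R1 − 2·R2.
R3 ← R3 + 1·R2.
R4 ← R4 − 8·R2.
R3 ← R3 / (21/4).
R1 ← R1 + 17/2·R3.
R2 ← R2 − 9/4·R3.
R4 ← R4 + 17·R3.
R4 ← R4 / (-15).
R1 ← R1 + 8·R4.
R2 ← R2 − 3·R4.
R3 ← R3 + 1·R4.
Reading off the reduced rows gives x1 = 5, x2 = -2, x3 = -4, x4 = 6.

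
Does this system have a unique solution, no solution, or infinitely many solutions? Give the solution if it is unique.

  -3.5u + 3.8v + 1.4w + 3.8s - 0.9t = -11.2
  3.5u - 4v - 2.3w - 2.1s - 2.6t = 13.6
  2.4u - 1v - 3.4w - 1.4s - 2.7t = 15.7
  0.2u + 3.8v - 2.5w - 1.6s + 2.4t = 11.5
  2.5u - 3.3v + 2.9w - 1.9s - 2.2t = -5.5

Row-reduce the augmented matrix:
R1 ← R1 / (-7/2).
R2 ← R2 − 7/2·R1.
R3 ← R3 − 12/5·R1.
R4 ← R4 − 1/5·R1.
R5 ← R5 − 5/2·R1.
R2 ← R2 / (-1/5).
R1 ← R1 + 38/35·R2.
R3 ← R3 − 281/175·R2.
R4 ← R4 − 703/175·R2.
R5 ← R5 + 41/70·R2.
R3 ← R3 / (-3383/350).
R1 ← R1 − 157/35·R3.
R2 ← R2 − 9/2·R3.
R4 ← R4 + 3587/175·R3.
R5 ← R5 − 183/28·R3.
R4 ← R4 / (2513/1990).
R1 ← R1 + 11572/3383·R4.
R2 ← R2 + 5360/3383·R4.
R3 ← R3 + 5199/3383·R4.
R5 ← R5 − 99457/16915·R4.
R5 ← R5 / (-6538333/854420).
R1 ← R1 − 46110/42721·R5.
R2 ← R2 − 103127/85442·R5.
R3 ← R3 − 69809/42721·R5.
R4 ← R4 + 2643/2513·R5.
Reading off the reduced rows gives u = 5, v = 1, w = -3, s = 2, t = 1.

u = 5, v = 1, w = -3, s = 2, t = 1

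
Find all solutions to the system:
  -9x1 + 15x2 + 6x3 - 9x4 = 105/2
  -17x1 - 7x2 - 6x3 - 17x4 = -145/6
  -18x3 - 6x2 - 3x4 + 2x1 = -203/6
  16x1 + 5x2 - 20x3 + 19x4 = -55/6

x1 = 1/3, x2 = 3, x3 = 1, x4 = -1/2

Row-reduce the augmented matrix:
R1 ← R1 / (-9).
R2 ← R2 + 17·R1.
R3 ← R3 − 2·R1.
R4 ← R4 − 16·R1.
R2 ← R2 / (-106/3).
R1 ← R1 + 5/3·R2.
R3 ← R3 + 8/3·R2.
R4 ← R4 − 95/3·R2.
R3 ← R3 / (-814/53).
R1 ← R1 − 8/53·R3.
R2 ← R2 − 26/53·R3.
R4 ← R4 + 1318/53·R3.
R4 ← R4 / (4516/407).
R1 ← R1 − 387/407·R4.
R2 ← R2 + 65/407·R4.
R3 ← R3 − 265/814·R4.
Reading off the reduced rows gives x1 = 1/3, x2 = 3, x3 = 1, x4 = -1/2.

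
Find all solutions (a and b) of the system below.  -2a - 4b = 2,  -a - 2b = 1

infinitely many solutions

Row-reduce:
R1 ← R1 / (-2).
R2 ← R2 + 1·R1.
Rank is 1 with 2 unknowns, leaving b free.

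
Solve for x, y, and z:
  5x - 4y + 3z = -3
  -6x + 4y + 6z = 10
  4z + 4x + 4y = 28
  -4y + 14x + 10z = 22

x = 2, y = 4, z = 1

Row-reduce the augmented matrix:
R1 ← R1 / (5).
R2 ← R2 + 6·R1.
R3 ← R3 − 4·R1.
R4 ← R4 − 14·R1.
R2 ← R2 / (-4/5).
R1 ← R1 + 4/5·R2.
R3 ← R3 − 36/5·R2.
R4 ← R4 − 36/5·R2.
R3 ← R3 / (88).
R1 ← R1 + 9·R3.
R2 ← R2 + 12·R3.
R4 ← R4 − 88·R3.
R4 reduces to 0 = 0, so the extra equation is consistent.
Reading off the reduced rows gives x = 2, y = 4, z = 1.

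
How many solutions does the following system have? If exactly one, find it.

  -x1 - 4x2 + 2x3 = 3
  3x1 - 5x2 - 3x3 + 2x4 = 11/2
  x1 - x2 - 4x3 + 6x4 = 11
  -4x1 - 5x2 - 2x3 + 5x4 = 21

x1 = -2, x2 = -1, x3 = -3/2, x4 = 1

Row-reduce the augmented matrix:
R1 ← R1 / (-1).
R2 ← R2 − 3·R1.
R3 ← R3 − 1·R1.
R4 ← R4 + 4·R1.
R2 ← R2 / (-17).
R1 ← R1 − 4·R2.
R3 ← R3 + 5·R2.
R4 ← R4 − 11·R2.
R3 ← R3 / (-49/17).
R1 ← R1 + 22/17·R3.
R2 ← R2 + 3/17·R3.
R4 ← R4 + 137/17·R3.
R4 ← R4 / (-433/49).
R1 ← R1 + 96/49·R4.
R2 ← R2 + 22/49·R4.
R3 ← R3 + 92/49·R4.
Reading off the reduced rows gives x1 = -2, x2 = -1, x3 = -3/2, x4 = 1.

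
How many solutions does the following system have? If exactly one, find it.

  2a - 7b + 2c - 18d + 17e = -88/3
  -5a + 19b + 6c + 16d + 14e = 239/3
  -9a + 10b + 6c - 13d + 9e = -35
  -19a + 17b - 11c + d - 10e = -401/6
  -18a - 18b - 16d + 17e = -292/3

Row-reduce the augmented matrix:
R1 ← R1 / (2).
R2 ← R2 + 5·R1.
R3 ← R3 + 9·R1.
R4 ← R4 + 19·R1.
R5 ← R5 + 18·R1.
R2 ← R2 / (3/2).
R1 ← R1 + 7/2·R2.
R3 ← R3 + 43/2·R2.
R4 ← R4 + 99/2·R2.
R5 ← R5 + 81·R2.
R3 ← R3 / (518/3).
R1 ← R1 − 80/3·R3.
R2 ← R2 − 22/3·R3.
R4 ← R4 − 371·R3.
R5 ← R5 − 612·R3.
R4 ← R4 / (-2361/74).
R1 ← R1 − 530/259·R4.
R2 ← R2 − 599/259·R4.
R3 ← R3 + 1529/518·R4.
R5 ← R5 − 16178/259·R4.
R5 ← R5 / (538709/2361).
R1 ← R1 − 18827/2361·R5.
R2 ← R2 − 14939/2361·R5.
R3 ← R3 + 7906/2361·R5.
R4 ← R4 + 6826/2361·R5.
Reading off the reduced rows gives a = 3, b = 1, c = 3/2, d = 3, e = 4/3.

a = 3, b = 1, c = 3/2, d = 3, e = 4/3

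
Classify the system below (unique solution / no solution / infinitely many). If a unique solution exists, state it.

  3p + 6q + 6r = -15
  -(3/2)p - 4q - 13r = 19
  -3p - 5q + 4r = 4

no solution

Row-reduce:
R1 ← R1 / (3).
R2 ← R2 + 3/2·R1.
R3 ← R3 + 3·R1.
R2 ← R2 / (-1).
R1 ← R1 − 2·R2.
R3 ← R3 − 1·R2.
Row 3 reduces to 0 = 1/2, a contradiction. The system is inconsistent.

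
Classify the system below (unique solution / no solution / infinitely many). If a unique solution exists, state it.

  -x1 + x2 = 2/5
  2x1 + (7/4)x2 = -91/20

x1 = -7/5, x2 = -1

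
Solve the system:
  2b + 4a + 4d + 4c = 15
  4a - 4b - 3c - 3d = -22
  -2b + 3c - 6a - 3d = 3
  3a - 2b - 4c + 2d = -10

Row-reduce the augmented matrix:
R1 ← R1 / (4).
R2 ← R2 − 4·R1.
R3 ← R3 + 6·R1.
R4 ← R4 − 3·R1.
R2 ← R2 / (-6).
R1 ← R1 − 1/2·R2.
R3 ← R3 − 1·R2.
R4 ← R4 + 7/2·R2.
R3 ← R3 / (47/6).
R1 ← R1 − 5/12·R3.
R2 ← R2 − 7/6·R3.
R4 ← R4 + 35/12·R3.
R4 ← R4 / (177/47).
R1 ← R1 − 15/47·R4.
R2 ← R2 − 42/47·R4.
R3 ← R3 − 11/47·R4.
Reading off the reduced rows gives a = -1, b = 3/2, c = 2, d = 2.

a = -1, b = 3/2, c = 2, d = 2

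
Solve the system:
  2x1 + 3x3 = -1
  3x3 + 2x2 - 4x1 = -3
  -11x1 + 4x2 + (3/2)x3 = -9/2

Row-reduce:
R1 ← R1 / (2).
R2 ← R2 + 4·R1.
R3 ← R3 + 11·R1.
R2 ← R2 / (2).
R3 ← R3 − 4·R2.
Rank is 2 with 3 unknowns, leaving x3 free.

infinitely many solutions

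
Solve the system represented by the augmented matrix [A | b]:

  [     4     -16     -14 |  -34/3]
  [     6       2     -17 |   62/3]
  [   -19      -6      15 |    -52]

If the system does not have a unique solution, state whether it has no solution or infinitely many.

Row-reduce the augmented matrix:
R1 ← R1 / (4).
R2 ← R2 − 6·R1.
R3 ← R3 + 19·R1.
R2 ← R2 / (26).
R1 ← R1 + 4·R2.
R3 ← R3 + 82·R2.
R3 ← R3 / (-1011/26).
R1 ← R1 + 75/26·R3.
R2 ← R2 − 2/13·R3.
Reading off the reduced rows gives x_1 = 2, x_2 = 3/2, x_3 = -1/3.

x_1 = 2, x_2 = 3/2, x_3 = -1/3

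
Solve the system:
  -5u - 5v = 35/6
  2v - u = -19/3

u = 4/3, v = -5/2

From equation 2: u = 19/3 + 2·v.
Substitute into equation 1 and solve: v = -5/2.
Then u = 4/3.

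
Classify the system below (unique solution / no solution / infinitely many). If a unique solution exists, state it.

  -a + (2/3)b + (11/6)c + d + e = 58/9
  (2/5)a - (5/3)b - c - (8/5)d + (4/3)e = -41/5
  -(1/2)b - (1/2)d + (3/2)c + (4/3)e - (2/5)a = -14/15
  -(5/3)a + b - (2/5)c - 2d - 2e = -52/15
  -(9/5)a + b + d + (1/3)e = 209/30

a = -1, b = 2, c = 1/3, d = 3, e = 1/2

Row-reduce the augmented matrix:
R1 ← R1 / (-1).
R2 ← R2 − 2/5·R1.
R3 ← R3 + 2/5·R1.
R4 ← R4 + 5/3·R1.
R5 ← R5 + 9/5·R1.
R2 ← R2 / (-7/5).
R1 ← R1 + 2/3·R2.
R3 ← R3 + 23/30·R2.
R4 ← R4 + 1/9·R2.
R5 ← R5 + 1/5·R2.
R3 ← R3 / (115/126).
R1 ← R1 + 215/126·R3.
R2 ← R2 − 4/21·R3.
R4 ← R4 + 6491/1890·R3.
R5 ← R5 + 137/42·R3.
R4 ← R4 / (-77371/17250).
R1 ← R1 + 203/230·R4.
R2 ← R2 − 522/575·R4.
R3 ← R3 + 153/575·R4.
R5 ← R5 + 1721/1150·R4.
R5 ← R5 / (-37277/77371).
R1 ← R1 + 12100/11053·R5.
R2 ← R2 + 156046/77371·R5.
R3 ← R3 − 16390/77371·R5.
R4 ← R4 − 199960/232113·R5.
Reading off the reduced rows gives a = -1, b = 2, c = 1/3, d = 3, e = 1/2.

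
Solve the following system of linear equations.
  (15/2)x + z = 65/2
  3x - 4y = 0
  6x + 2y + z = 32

Row-reduce:
R1 ← R1 / (15/2).
R2 ← R2 − 3·R1.
R3 ← R3 − 6·R1.
R2 ← R2 / (-4).
R3 ← R3 − 2·R2.
Row 3 reduces to 0 = -1/2, a contradiction. The system is inconsistent.

no solution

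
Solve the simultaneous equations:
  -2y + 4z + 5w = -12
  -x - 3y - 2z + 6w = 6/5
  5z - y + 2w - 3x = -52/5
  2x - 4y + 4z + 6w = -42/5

Row-reduce the augmented matrix:
Swap R1 and R2.
R1 ← R1 / (-1).
R3 ← R3 + 3·R1.
R4 ← R4 − 2·R1.
R2 ← R2 / (-2).
R1 ← R1 − 3·R2.
R3 ← R3 − 8·R2.
R4 ← R4 + 10·R2.
R3 ← R3 / (27).
R1 ← R1 − 8·R3.
R2 ← R2 + 2·R3.
R4 ← R4 + 20·R3.
R4 ← R4 / (-109/27).
R1 ← R1 − 17/54·R4.
R2 ← R2 + 119/54·R4.
R3 ← R3 − 4/27·R4.
Reading off the reduced rows gives x = -1/5, y = -3, z = -2, w = -2.

x = -1/5, y = -3, z = -2, w = -2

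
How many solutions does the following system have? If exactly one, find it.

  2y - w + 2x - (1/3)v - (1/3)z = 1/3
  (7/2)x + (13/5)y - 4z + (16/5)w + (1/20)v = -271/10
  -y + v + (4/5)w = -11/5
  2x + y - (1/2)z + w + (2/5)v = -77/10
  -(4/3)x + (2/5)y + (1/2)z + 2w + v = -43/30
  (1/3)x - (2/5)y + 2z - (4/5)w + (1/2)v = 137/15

no solution

Row-reduce:
R1 ← R1 / (2).
R2 ← R2 − 7/2·R1.
R4 ← R4 − 2·R1.
R5 ← R5 + 4/3·R1.
R6 ← R6 − 1/3·R1.
R2 ← R2 / (-9/10).
R1 ← R1 − 1·R2.
R3 ← R3 + 1·R2.
R4 ← R4 + 1·R2.
R5 ← R5 − 26/15·R2.
R6 ← R6 + 11/15·R2.
R3 ← R3 / (205/54).
R1 ← R1 + 107/27·R3.
R2 ← R2 − 205/54·R3.
R4 ← R4 − 98/27·R3.
R5 ← R5 + 1021/162·R3.
R6 ← R6 − 392/81·R3.
R4 ← R4 / (2037/2050).
R1 ← R1 − 96/1025·R4.
R2 ← R2 + 4/5·R4.
R3 ← R3 + 1269/1025·R4.
R5 ← R5 − 6281/2050·R4.
R6 ← R6 − 1358/1025·R4.
R5 ← R5 / (11107/3395).
R1 ← R1 − 5909/6790·R5.
R2 ← R2 + 2453/2037·R5.
R3 ← R3 + 808/3395·R5.
R4 ← R4 + 520/2037·R5.
Row 6 reduces to 0 = 4/3, a contradiction. The system is inconsistent.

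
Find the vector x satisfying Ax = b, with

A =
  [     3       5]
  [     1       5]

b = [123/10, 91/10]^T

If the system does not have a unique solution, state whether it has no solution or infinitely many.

x_1 = 8/5, x_2 = 3/2

Row-reduce the augmented matrix:
R1 ← R1 / (3).
R2 ← R2 − 1·R1.
R2 ← R2 / (10/3).
R1 ← R1 − 5/3·R2.
Reading off the reduced rows gives x_1 = 8/5, x_2 = 3/2.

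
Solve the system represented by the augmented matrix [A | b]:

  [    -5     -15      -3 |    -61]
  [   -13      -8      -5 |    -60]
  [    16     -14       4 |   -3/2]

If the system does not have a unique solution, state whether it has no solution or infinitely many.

Row-reduce:
R1 ← R1 / (-5).
R2 ← R2 + 13·R1.
R3 ← R3 − 16·R1.
R2 ← R2 / (31).
R1 ← R1 − 3·R2.
R3 ← R3 + 62·R2.
Row 3 reduces to 0 = 1/2, a contradiction. The system is inconsistent.

no solution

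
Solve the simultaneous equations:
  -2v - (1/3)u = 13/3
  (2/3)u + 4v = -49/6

no solution

Row-reduce:
R1 ← R1 / (-1/3).
R2 ← R2 − 2/3·R1.
Row 2 reduces to 0 = 1/2, a contradiction. The system is inconsistent.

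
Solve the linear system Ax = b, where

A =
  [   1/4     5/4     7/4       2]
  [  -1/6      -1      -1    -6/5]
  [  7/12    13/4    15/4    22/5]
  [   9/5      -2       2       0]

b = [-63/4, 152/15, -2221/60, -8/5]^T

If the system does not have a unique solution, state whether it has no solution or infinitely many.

Row-reduce:
R1 ← R1 / (1/4).
R2 ← R2 + 1/6·R1.
R3 ← R3 − 7/12·R1.
R4 ← R4 − 9/5·R1.
R2 ← R2 / (-1/6).
R1 ← R1 − 5·R2.
R3 ← R3 − 1/3·R2.
R4 ← R4 + 11·R2.
Swap R3 and R4.
R3 ← R3 / (-108/5).
R1 ← R1 − 12·R3.
R2 ← R2 + 1·R3.
Row 4 reduces to 0 = -1, a contradiction. The system is inconsistent.

no solution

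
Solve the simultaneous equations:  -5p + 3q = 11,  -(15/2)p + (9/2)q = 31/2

Row-reduce:
R1 ← R1 / (-5).
R2 ← R2 + 15/2·R1.
Row 2 reduces to 0 = -1, a contradiction. The system is inconsistent.

no solution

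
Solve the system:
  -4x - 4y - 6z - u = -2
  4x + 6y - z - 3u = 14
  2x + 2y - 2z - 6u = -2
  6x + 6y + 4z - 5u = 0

Row-reduce:
R1 ← R1 / (-4).
R2 ← R2 − 4·R1.
R3 ← R3 − 2·R1.
R4 ← R4 − 6·R1.
R2 ← R2 / (2).
R1 ← R1 − 1·R2.
R3 ← R3 / (-5).
R1 ← R1 − 5·R3.
R2 ← R2 + 7/2·R3.
R4 ← R4 + 5·R3.
Rank is 3 with 4 unknowns, leaving u free.

infinitely many solutions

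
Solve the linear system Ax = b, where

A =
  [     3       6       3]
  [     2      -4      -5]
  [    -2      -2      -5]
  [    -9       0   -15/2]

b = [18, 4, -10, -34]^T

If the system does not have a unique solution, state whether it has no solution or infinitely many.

no solution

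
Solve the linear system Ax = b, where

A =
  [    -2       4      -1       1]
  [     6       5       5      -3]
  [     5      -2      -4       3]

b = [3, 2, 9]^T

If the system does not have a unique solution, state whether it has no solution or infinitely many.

infinitely many solutions

Row-reduce:
R1 ← R1 / (-2).
R2 ← R2 − 6·R1.
R3 ← R3 − 5·R1.
R2 ← R2 / (17).
R1 ← R1 + 2·R2.
R3 ← R3 − 8·R2.
R3 ← R3 / (-253/34).
R1 ← R1 − 25/34·R3.
R2 ← R2 − 2/17·R3.
Rank is 3 with 4 unknowns, leaving x_4 free.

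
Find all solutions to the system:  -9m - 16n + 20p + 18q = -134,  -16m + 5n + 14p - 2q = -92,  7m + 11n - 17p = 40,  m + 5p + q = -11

Row-reduce the augmented matrix:
R1 ← R1 / (-9).
R2 ← R2 + 16·R1.
R3 ← R3 − 7·R1.
R4 ← R4 − 1·R1.
R2 ← R2 / (301/9).
R1 ← R1 − 16/9·R2.
R3 ← R3 + 13/9·R2.
R4 ← R4 + 16/9·R2.
R3 ← R3 / (-715/301).
R1 ← R1 + 324/301·R3.
R2 ← R2 + 194/301·R3.
R4 ← R4 − 1829/301·R3.
R4 ← R4 / (23773/715).
R1 ← R1 + 4198/715·R4.
R2 ← R2 + 3158/715·R4.
R3 ← R3 + 3772/715·R4.
Reading off the reduced rows gives m = 4, n = -2, p = -2, q = -5.

m = 4, n = -2, p = -2, q = -5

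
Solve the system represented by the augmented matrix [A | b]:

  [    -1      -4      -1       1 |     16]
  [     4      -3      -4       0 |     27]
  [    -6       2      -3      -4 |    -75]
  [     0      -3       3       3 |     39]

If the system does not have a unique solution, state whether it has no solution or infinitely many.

x_1 = 6, x_2 = -5, x_3 = 3, x_4 = 5

Row-reduce the augmented matrix:
R1 ← R1 / (-1).
R2 ← R2 − 4·R1.
R3 ← R3 + 6·R1.
R2 ← R2 / (-19).
R1 ← R1 − 4·R2.
R3 ← R3 − 26·R2.
R4 ← R4 + 3·R2.
R3 ← R3 / (-151/19).
R1 ← R1 + 13/19·R3.
R2 ← R2 − 8/19·R3.
R4 ← R4 − 81/19·R3.
R4 ← R4 / (-9/151).
R1 ← R1 − 35/151·R4.
R2 ← R2 + 68/151·R4.
R3 ← R3 − 86/151·R4.
Reading off the reduced rows gives x_1 = 6, x_2 = -5, x_3 = 3, x_4 = 5.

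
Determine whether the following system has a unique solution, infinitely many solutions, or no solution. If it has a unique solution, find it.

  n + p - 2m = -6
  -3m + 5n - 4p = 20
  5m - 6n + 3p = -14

infinitely many solutions

Row-reduce:
R1 ← R1 / (-2).
R2 ← R2 + 3·R1.
R3 ← R3 − 5·R1.
R2 ← R2 / (7/2).
R1 ← R1 + 1/2·R2.
R3 ← R3 + 7/2·R2.
Rank is 2 with 3 unknowns, leaving p free.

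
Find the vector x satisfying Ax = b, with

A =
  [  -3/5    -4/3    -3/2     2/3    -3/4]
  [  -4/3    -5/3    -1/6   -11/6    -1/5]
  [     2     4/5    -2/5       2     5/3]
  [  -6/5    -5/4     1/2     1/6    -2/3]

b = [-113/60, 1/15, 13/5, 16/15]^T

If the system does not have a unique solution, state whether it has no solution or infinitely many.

infinitely many solutions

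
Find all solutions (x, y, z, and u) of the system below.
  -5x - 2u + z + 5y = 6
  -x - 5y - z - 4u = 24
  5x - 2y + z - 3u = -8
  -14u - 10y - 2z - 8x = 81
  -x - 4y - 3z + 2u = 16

no solution

Row-reduce:
R1 ← R1 / (-5).
R2 ← R2 + 1·R1.
R3 ← R3 − 5·R1.
R4 ← R4 + 8·R1.
R5 ← R5 + 1·R1.
R2 ← R2 / (-6).
R1 ← R1 + 1·R2.
R3 ← R3 − 3·R2.
R4 ← R4 + 18·R2.
R5 ← R5 + 5·R2.
R3 ← R3 / (7/5).
R2 ← R2 − 1/5·R3.
R5 ← R5 + 11/5·R3.
Swap R4 and R5.
R4 ← R4 / (-37/7).
R1 ← R1 − 1·R4.
R2 ← R2 − 11/7·R4.
R3 ← R3 + 34/7·R4.
Row 5 reduces to 0 = 3, a contradiction. The system is inconsistent.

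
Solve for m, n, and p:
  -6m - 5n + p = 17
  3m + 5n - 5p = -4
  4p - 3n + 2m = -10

Row-reduce the augmented matrix:
R1 ← R1 / (-6).
R2 ← R2 − 3·R1.
R3 ← R3 − 2·R1.
R2 ← R2 / (5/2).
R1 ← R1 − 5/6·R2.
R3 ← R3 + 14/3·R2.
R3 ← R3 / (-61/15).
R1 ← R1 − 4/3·R3.
R2 ← R2 + 9/5·R3.
Reading off the reduced rows gives m = -3, n = 0, p = -1.

m = -3, n = 0, p = -1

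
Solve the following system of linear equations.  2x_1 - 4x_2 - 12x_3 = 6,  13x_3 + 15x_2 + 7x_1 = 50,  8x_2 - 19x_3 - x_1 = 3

x_1 = 5, x_2 = 1, x_3 = 0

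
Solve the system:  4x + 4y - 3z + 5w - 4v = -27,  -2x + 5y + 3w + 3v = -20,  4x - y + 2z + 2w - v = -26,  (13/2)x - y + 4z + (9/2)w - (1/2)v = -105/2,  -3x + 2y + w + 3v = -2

no solution

Row-reduce:
R1 ← R1 / (4).
R2 ← R2 + 2·R1.
R3 ← R3 − 4·R1.
R4 ← R4 − 13/2·R1.
R5 ← R5 + 3·R1.
R2 ← R2 / (7).
R1 ← R1 − 1·R2.
R3 ← R3 + 5·R2.
R4 ← R4 + 15/2·R2.
R5 ← R5 − 5·R2.
R3 ← R3 / (55/14).
R1 ← R1 + 15/28·R3.
R2 ← R2 + 3/14·R3.
R4 ← R4 − 407/56·R3.
R5 ← R5 + 33/28·R3.
R4 ← R4 / (11/20).
R1 ← R1 − 13/22·R4.
R2 ← R2 − 46/55·R4.
R3 ← R3 − 13/55·R4.
R5 ← R5 − 11/10·R4.
Row 5 reduces to 0 = -1, a contradiction. The system is inconsistent.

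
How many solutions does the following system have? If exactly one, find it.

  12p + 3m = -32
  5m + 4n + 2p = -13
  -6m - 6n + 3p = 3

Row-reduce:
R1 ← R1 / (3).
R2 ← R2 − 5·R1.
R3 ← R3 + 6·R1.
R2 ← R2 / (4).
R3 ← R3 + 6·R2.
Row 3 reduces to 0 = -1/2, a contradiction. The system is inconsistent.

no solution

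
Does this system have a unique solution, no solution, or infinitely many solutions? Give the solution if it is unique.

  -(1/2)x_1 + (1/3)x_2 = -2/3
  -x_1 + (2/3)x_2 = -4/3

infinitely many solutions

Row-reduce:
R1 ← R1 / (-1/2).
R2 ← R2 + 1·R1.
Rank is 1 with 2 unknowns, leaving x_2 free.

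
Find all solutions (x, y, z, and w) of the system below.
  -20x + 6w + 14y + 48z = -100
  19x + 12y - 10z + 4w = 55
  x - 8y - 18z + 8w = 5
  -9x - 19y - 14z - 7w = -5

infinitely many solutions

Row-reduce:
R1 ← R1 / (-20).
R2 ← R2 − 19·R1.
R3 ← R3 − 1·R1.
R4 ← R4 + 9·R1.
R2 ← R2 / (253/10).
R1 ← R1 + 7/10·R2.
R3 ← R3 + 73/10·R2.
R4 ← R4 + 253/10·R2.
R3 ← R3 / (-1348/253).
R1 ← R1 + 358/253·R3.
R2 ← R2 − 356/253·R3.
Rank is 3 with 4 unknowns, leaving w free.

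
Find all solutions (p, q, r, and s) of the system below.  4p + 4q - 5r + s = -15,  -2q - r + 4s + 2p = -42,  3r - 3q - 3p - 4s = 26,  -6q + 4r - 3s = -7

Row-reduce the augmented matrix:
R1 ← R1 / (4).
R2 ← R2 − 2·R1.
R3 ← R3 + 3·R1.
R2 ← R2 / (-4).
R1 ← R1 − 1·R2.
R4 ← R4 + 6·R2.
R3 ← R3 / (-3/4).
R1 ← R1 + 7/8·R3.
R2 ← R2 + 3/8·R3.
R4 ← R4 − 7/4·R3.
R4 ← R4 / (-95/6).
R1 ← R1 − 59/12·R4.
R2 ← R2 − 3/4·R4.
R3 ← R3 − 13/3·R4.
Reading off the reduced rows gives p = -5, q = 5, r = 2, s = -5.

p = -5, q = 5, r = 2, s = -5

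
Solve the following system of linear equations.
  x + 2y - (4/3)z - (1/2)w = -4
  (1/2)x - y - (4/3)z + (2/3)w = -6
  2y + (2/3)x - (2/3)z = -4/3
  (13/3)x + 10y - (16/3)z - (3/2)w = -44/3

Row-reduce:
R2 ← R2 − 1/2·R1.
R3 ← R3 − 2/3·R1.
R4 ← R4 − 13/3·R1.
R2 ← R2 / (-2).
R1 ← R1 − 2·R2.
R3 ← R3 − 2/3·R2.
R4 ← R4 − 4/3·R2.
R3 ← R3 / (23/36).
R1 ← R1 − 5/12·R3.
R2 ← R2 + 11/24·R3.
R4 ← R4 − 23/18·R3.
Rank is 3 with 4 unknowns, leaving z free.

infinitely many solutions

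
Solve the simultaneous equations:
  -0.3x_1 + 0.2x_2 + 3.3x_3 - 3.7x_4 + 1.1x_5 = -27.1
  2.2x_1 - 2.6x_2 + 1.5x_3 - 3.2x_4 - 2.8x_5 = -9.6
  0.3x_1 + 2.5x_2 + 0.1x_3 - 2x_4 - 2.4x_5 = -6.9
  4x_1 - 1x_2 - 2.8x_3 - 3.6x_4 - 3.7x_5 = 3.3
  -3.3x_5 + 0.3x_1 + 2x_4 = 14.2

Row-reduce the augmented matrix:
R1 ← R1 / (-3/10).
R2 ← R2 − 11/5·R1.
R3 ← R3 − 3/10·R1.
R4 ← R4 − 4·R1.
R5 ← R5 − 3/10·R1.
R2 ← R2 / (-17/15).
R1 ← R1 + 2/3·R2.
R3 ← R3 − 27/10·R2.
R4 ← R4 − 5/3·R2.
R5 ← R5 − 1/5·R2.
R3 ← R3 / (21973/340).
R1 ← R1 + 444/17·R3.
R2 ← R2 + 771/34·R3.
R4 ← R4 − 13429/170·R3.
R5 ← R5 − 666/85·R3.
R4 ← R4 / (-246481/109865).
R1 ← R1 + 29259/21973·R4.
R2 ← R2 + 13007/21973·R4.
R3 ← R3 + 26508/21973·R4.
R5 ← R5 − 527237/219730·R4.
R5 ← R5 / (13188017/4929620).
R1 ← R1 + 2546581/492962·R5.
R2 ← R2 + 991089/492962·R5.
R3 ← R3 + 615070/246481·R5.
R4 ← R4 + 1090801/492962·R5.
Reading off the reduced rows gives x_1 = 3, x_2 = 0, x_3 = -2, x_4 = 5, x_5 = -1.

x_1 = 3, x_2 = 0, x_3 = -2, x_4 = 5, x_5 = -1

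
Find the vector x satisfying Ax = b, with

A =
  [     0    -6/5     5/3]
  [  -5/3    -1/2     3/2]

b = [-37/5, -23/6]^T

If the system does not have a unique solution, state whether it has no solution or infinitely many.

infinitely many solutions

Row-reduce:
Swap R1 and R2.
R1 ← R1 / (-5/3).
R2 ← R2 / (-6/5).
R1 ← R1 − 3/10·R2.
Rank is 2 with 3 unknowns, leaving x_3 free.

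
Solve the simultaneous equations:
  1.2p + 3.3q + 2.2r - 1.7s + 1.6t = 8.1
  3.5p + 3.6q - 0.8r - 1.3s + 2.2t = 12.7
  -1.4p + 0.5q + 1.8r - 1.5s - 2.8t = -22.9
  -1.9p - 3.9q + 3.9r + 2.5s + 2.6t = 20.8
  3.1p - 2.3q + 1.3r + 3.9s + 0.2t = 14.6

Row-reduce the augmented matrix:
R1 ← R1 / (6/5).
R2 ← R2 − 7/2·R1.
R3 ← R3 + 7/5·R1.
R4 ← R4 + 19/10·R1.
R5 ← R5 − 31/10·R1.
R2 ← R2 / (-241/40).
R1 ← R1 − 11/4·R2.
R3 ← R3 − 87/20·R2.
R4 ← R4 − 53/40·R2.
R5 ← R5 + 433/40·R2.
R3 ← R3 / (-610/723).
R1 ← R1 + 352/241·R3.
R2 ← R2 − 866/723·R3.
R4 ← R4 − 13969/2410·R3.
R5 ← R5 − 62053/7230·R3.
R4 ← R4 / (-1293/250).
R1 ← R1 − 2609/1525·R4.
R2 ← R2 + 2749/1525·R4.
R3 ← R3 − 1522/1525·R4.
R5 ← R5 + 104417/15250·R4.
R5 ← R5 / (-3353804/394365).
R1 ← R1 − 20248/78873·R5.
R2 ← R2 − 114766/78873·R5.
R3 ← R3 − 39806/78873·R5.
R4 ← R4 − 3514/1293·R5.
Reading off the reduced rows gives p = -1, q = 3, r = 0, s = 6, t = 6.

p = -1, q = 3, r = 0, s = 6, t = 6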